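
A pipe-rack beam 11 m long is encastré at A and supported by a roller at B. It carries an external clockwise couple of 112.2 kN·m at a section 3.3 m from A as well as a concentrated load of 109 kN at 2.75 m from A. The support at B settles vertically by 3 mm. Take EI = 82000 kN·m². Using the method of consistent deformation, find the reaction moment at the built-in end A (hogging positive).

M_A = 229.2 kN·m

Choose R_B as the redundant. The primary structure is the cantilever fixed at A.
Free-end deflection of the primary structure under the applied loading (downward +):
  clockwise couple 112.2 at a = 3.3: M₀a(2L − a)/(2EI) = 3462/EI
  point load 109 at a = 2.75: Pa²(3L − a)/(6EI) = 4156/EI
  δ_0 = 7618/EI
Flexibility coefficient — unit upward force at B: δ_{BB} = L³/(3EI) = 443.7/EI.
With EI = 82000 kN·m²: δ_0 = 0.0929 m and δ_{BB} = 0.005411 m/kN.
Compatibility — the beam at B must follow the support down by 0.003 m: δ_0 − R_B·δ_{BB} = 0.003, so R_B = (0.0929 − 0.003)/0.005411 = 16.62 kN.
Moment equilibrium about A: M_A = Σ(load moments about A) − R_B·L = 411.9 − 16.62×11 = 229.2 kN·m.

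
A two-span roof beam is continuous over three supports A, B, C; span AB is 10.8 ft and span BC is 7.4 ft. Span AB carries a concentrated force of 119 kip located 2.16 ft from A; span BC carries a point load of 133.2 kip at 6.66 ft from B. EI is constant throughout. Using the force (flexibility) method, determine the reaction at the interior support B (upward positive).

Take M_B as the redundant. Released structure: two simple spans AB and BC with a hinge at B.
Rotations at B on the released spans (each span's end-slope, ×1/EI):
  span AB: point load 119 at a = 2.16: Pab(L + a)/(6LEI) = 444.2/EI
  span BC: point load 133.2 at a = 6.66: Pab(L + b)/(6LEI) = 120.4/EI
  relative rotation θ_0 = (444.2 + 120.4)/EI = 564.5/EI
A unit hogging moment at B produces rotation L₁/(3EI) + L₂/(3EI) = 6.067/EI.
Slope continuity at B: θ_0 = M_B·6.067/EI, so M_B = 564.5/6.067 = 93.05 kip·ft (hogging).
Span AB, ΣM about A with M_B applied at B: R_B^{AB}·10.8 = 257 + 93.05, so R_B^{AB} = 32.42 kip and R_A = 119 − 32.42 = 86.58 kip.
Span BC, ΣM about C: R_B^{BC}·7.4 = 98.57 + 93.05, so R_B^{BC} = 25.89 kip and R_C = 133.2 − 25.89 = 107.3 kip.
R_B = 32.42 + 25.89 = 58.31 kip.

R_B = 58.31 kip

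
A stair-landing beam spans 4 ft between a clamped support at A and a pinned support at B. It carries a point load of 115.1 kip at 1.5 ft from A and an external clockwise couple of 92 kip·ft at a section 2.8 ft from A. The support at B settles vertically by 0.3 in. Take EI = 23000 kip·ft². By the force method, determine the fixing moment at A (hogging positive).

M_A = 161.9 kip·ft

Choose R_B as the redundant. The primary structure is the cantilever fixed at A.
Downward deflection at the released point B due to the loads:
  point load 115.1 at a = 1.5: Pa²(3L − a)/(6EI) = 453.2/EI
  clockwise couple 92 at a = 2.8: M₀a(2L − a)/(2EI) = 669.8/EI
  δ_0 = 1123/EI
Tip deflection under a unit load at B: L³/(3EI) = 21.33/EI.
With EI = 23000 kip·ft²: δ_0 = 0.048825 ft and δ_{BB} = 0.000928 ft/kip.
Compatibility — the beam at B must follow the support down by 0.025 ft: δ_0 − R_B·δ_{BB} = 0.025, so R_B = (0.048825 − 0.025)/0.000928 = 25.69 kip.
Moment equilibrium about A: M_A = Σ(load moments about A) − R_B·L = 264.6 − 25.69×4 = 161.9 kip·ft.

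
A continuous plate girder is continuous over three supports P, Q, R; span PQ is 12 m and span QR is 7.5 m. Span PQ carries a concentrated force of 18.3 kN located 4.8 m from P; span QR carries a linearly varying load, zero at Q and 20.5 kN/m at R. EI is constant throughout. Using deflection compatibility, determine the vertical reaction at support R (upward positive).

Take M_Q as the redundant. Released structure: two simple spans PQ and QR with a hinge at Q.
Discontinuity in slope at Q on the released structure — sum the simple-span end rotations:
  span PQ: point load 18.3 at a = 4.8: Pab(L + a)/(6LEI) = 147.6/EI
  span QR: triangular load, peak 20.5: 7w₀L³/(360EI) = 168.2/EI
  relative rotation θ_0 = (147.6 + 168.2)/EI = 315.7/EI
A unit hogging moment at Q produces rotation L₁/(3EI) + L₂/(3EI) = 6.5/EI.
Compatibility: M_Q·(L₁+L₂)/(3EI) = θ_0, giving M_Q = 48.57 kN·m (hogging).
Span QR, ΣM about R: R_Q^{QR}·7.5 = 192.2 + 48.57, so R_Q^{QR} = 32.1 kN and R_R = 76.88 − 32.1 = 44.77 kN.

R_R = 44.77 kN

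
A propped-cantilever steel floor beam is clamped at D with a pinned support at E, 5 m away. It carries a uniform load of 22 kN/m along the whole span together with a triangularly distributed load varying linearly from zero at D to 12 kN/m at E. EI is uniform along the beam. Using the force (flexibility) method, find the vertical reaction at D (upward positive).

Choose R_E as the redundant. The primary structure is the cantilever fixed at D.
Free-end deflection of the primary structure under the applied loading (downward +):
  UDL 22: wL⁴/(8EI) = 1719/EI
  triangular load, peak 12 at the free end: 11w₀L⁴/(120EI) = 687.5/EI
  δ_0 = 2406/EI
Flexibility coefficient — unit upward force at E: δ_{EE} = L³/(3EI) = 41.67/EI.
The prop prevents deflection at E: R_E = δ_0/δ_{EE} = 2406/41.67 = 57.75 kN.
Vertical equilibrium: R_D = ΣP − R_E = 140 − 57.75 = 82.25 kN.

R_D = 82.25 kN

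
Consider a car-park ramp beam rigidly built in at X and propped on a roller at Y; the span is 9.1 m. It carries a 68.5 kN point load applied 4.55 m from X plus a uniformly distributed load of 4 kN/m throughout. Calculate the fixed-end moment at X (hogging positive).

M_X = 158.3 kN·m

Take the reaction at Y as the redundant and release it; the primary structure is a cantilever fixed at X.
Downward deflection at the released point Y due to the loads:
  point load 68.5 at a = 4.55: Pa²(3L − a)/(6EI) = 5377/EI
  UDL 4: wL⁴/(8EI) = 3429/EI
  δ_0 = 8806/EI
Flexibility coefficient — unit upward force at Y: δ_{YY} = L³/(3EI) = 251.2/EI.
The prop prevents deflection at Y: R_Y = δ_0/δ_{YY} = 8806/251.2 = 35.06 kN.
Moment equilibrium about X: M_X = Σ(load moments about X) − R_Y·L = 477.3 − 35.06×9.1 = 158.3 kN·m.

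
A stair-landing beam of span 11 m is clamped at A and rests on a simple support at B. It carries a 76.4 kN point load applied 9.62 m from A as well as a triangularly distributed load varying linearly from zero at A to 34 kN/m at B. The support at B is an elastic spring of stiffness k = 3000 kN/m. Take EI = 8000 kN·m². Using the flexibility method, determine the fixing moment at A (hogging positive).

Remove the prop at B; the released (primary) structure is a cantilever built in at A.
Free-end deflection of the primary structure under the applied loading (downward +):
  point load 76.4 at a = 9.62: Pa²(3L − a)/(6EI) = 27551/EI
  triangular load, peak 34 at the free end: 11w₀L⁴/(120EI) = 45631/EI
  δ_0 = 73182/EI
Tip deflection under a unit load at B: L³/(3EI) = 443.7/EI.
With EI = 8000 kN·m²: δ_0 = 9.1478 m and δ_{BB} = 0.055458 m/kN.
Compatibility — the spring shortens by R_B/k under the reaction it provides: δ_0 − R_B·δ_{BB} = R_B/k. With 1/k = 0.000333 m/kN, R_B = δ_0 / (δ_{BB} + 1/k) = 9.1478 / (0.055458 + 0.000333) = 164 kN.
Moment equilibrium about A: M_A = Σ(load moments about A) − R_B·L = 2106 − 164×11 = 302.7 kN·m.

M_A = 302.7 kN·m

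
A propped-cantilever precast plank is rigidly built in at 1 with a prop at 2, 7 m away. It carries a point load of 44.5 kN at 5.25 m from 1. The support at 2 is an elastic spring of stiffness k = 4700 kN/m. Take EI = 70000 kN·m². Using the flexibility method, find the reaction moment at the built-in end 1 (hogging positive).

Take the reaction at 2 as the redundant and release it; the primary structure is a cantilever fixed at 1.
Free-end deflection of the primary structure under the applied loading (downward +):
  point load 44.5 at a = 5.25: Pa²(3L − a)/(6EI) = 3220/EI
Tip deflection under a unit load at 2: L³/(3EI) = 114.3/EI.
With EI = 70000 kN·m²: δ_0 = 0.045995 m and δ_{22} = 0.001633 m/kN.
Compatibility — the spring shortens by R_2/k under the reaction it provides: δ_0 − R_2·δ_{22} = R_2/k. With 1/k = 0.000213 m/kN, R_2 = δ_0 / (δ_{22} + 1/k) = 0.045995 / (0.001633 + 0.000213) = 24.91 kN.
Moment equilibrium about 1: M_1 = Σ(load moments about 1) − R_2·L = 233.6 − 24.91×7 = 59.22 kN·m.

M_1 = 59.22 kN·m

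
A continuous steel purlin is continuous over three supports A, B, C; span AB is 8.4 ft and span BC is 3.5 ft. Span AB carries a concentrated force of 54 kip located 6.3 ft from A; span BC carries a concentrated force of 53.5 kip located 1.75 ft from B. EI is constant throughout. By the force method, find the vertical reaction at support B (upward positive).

R_B = 92.69 kip

Release continuity at B by inserting a hinge; the redundant is the internal moment M_B. The primary structure is two simply-supported spans AB and BC.
Discontinuity in slope at B on the released structure — sum the simple-span end rotations:
  span AB: point load 54 at a = 6.3: Pab(L + a)/(6LEI) = 208.4/EI
  span BC: point load 53.5 at a = 1.75: Pab(L + b)/(6LEI) = 40.96/EI
  relative rotation θ_0 = (208.4 + 40.96)/EI = 249.3/EI
A unit hogging moment at B produces rotation L₁/(3EI) + L₂/(3EI) = 3.967/EI.
Slope continuity at B: θ_0 = M_B·3.967/EI, so M_B = 249.3/3.967 = 62.86 kip·ft (hogging).
Span AB, ΣM about A with M_B applied at B: R_B^{AB}·8.4 = 340.2 + 62.86, so R_B^{AB} = 47.98 kip and R_A = 54 − 47.98 = 6.017 kip.
Span BC, ΣM about C: R_B^{BC}·3.5 = 93.62 + 62.86, so R_B^{BC} = 44.71 kip and R_C = 53.5 − 44.71 = 8.791 kip.
R_B = 47.98 + 44.71 = 92.69 kip.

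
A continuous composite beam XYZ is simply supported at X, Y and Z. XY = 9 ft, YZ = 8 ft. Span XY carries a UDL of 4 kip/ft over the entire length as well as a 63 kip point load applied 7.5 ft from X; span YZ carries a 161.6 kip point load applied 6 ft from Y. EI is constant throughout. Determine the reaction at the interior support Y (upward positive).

R_Y = 141.8 kip

Take M_Y as the redundant. Released structure: two simple spans XY and YZ with a hinge at Y.
End slopes at the hinge Y, treating each span as simply supported:
  span XY: UDL 4: wL³/(24EI) = 121.5/EI
  span XY: point load 63 at a = 7.5: Pab(L + a)/(6LEI) = 216.6/EI
  span YZ: point load 161.6 at a = 6: Pab(L + b)/(6LEI) = 404/EI
  relative rotation θ_0 = (338.1 + 404)/EI = 742.1/EI
A unit hogging moment at Y produces rotation L₁/(3EI) + L₂/(3EI) = 5.667/EI.
Slope continuity at Y: θ_0 = M_Y·5.667/EI, so M_Y = 742.1/5.667 = 131 kip·ft (hogging).
Span XY, ΣM about X with M_Y applied at Y: R_Y^{XY}·9 = 634.5 + 131, so R_Y^{XY} = 85.05 kip and R_X = 99 − 85.05 = 13.95 kip.
Span YZ, ΣM about Z: R_Y^{YZ}·8 = 323.2 + 131, so R_Y^{YZ} = 56.77 kip and R_Z = 161.6 − 56.77 = 104.8 kip.
R_Y = 85.05 + 56.77 = 141.8 kip.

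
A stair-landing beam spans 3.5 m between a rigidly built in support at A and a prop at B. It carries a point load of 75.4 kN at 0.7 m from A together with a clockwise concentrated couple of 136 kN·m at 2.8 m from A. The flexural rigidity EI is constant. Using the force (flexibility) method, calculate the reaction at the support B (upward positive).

Release the roller at B. Primary structure: cantilever fixed at A.
Downward deflection at the released point B due to the loads:
  point load 75.4 at a = 0.7: Pa²(3L − a)/(6EI) = 60.35/EI
  clockwise couple 136 at a = 2.8: M₀a(2L − a)/(2EI) = 799.7/EI
  δ_0 = 860/EI
Tip deflection under a unit load at B: L³/(3EI) = 14.29/EI.
The prop prevents deflection at B: R_B = δ_0/δ_{BB} = 860/14.29 = 60.18 kN.

R_B = 60.18 kN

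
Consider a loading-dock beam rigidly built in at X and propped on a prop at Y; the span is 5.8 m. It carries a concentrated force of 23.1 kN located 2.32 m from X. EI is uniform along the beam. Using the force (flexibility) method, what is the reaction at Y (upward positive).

R_Y = 4.805 kN

Choose R_Y as the redundant. The primary structure is the cantilever fixed at X.
Downward deflection at the released point Y due to the loads:
  point load 23.1 at a = 2.32: Pa²(3L − a)/(6EI) = 312.5/EI
Flexibility coefficient — unit upward force at Y: δ_{YY} = L³/(3EI) = 65.04/EI.
Compatibility at Y: δ_0 − R_Y·δ_{YY} = 0, so R_Y = 312.5/65.04 = 4.805 kN.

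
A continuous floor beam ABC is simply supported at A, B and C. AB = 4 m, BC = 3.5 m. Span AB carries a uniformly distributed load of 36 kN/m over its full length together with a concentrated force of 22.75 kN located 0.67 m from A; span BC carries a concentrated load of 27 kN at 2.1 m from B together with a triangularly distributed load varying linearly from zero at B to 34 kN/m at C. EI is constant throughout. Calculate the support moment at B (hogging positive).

M_B = 61.1 kN·m

Insert a hinge at B; M_B is the redundant, and each span becomes simply supported.
End slopes at the hinge B, treating each span as simply supported:
  span AB: UDL 36: wL³/(24EI) = 96/EI
  span AB: point load 22.75 at a = 0.67: Pab(L + a)/(6LEI) = 9.877/EI
  span BC: point load 27 at a = 2.1: Pab(L + b)/(6LEI) = 18.52/EI
  span BC: triangular load, peak 34: 7w₀L³/(360EI) = 28.35/EI
  relative rotation θ_0 = (105.9 + 46.87)/EI = 152.7/EI
A unit hogging moment at B produces rotation L₁/(3EI) + L₂/(3EI) = 2.5/EI.
Compatibility: M_B·(L₁+L₂)/(3EI) = θ_0, giving M_B = 61.1 kN·m (hogging).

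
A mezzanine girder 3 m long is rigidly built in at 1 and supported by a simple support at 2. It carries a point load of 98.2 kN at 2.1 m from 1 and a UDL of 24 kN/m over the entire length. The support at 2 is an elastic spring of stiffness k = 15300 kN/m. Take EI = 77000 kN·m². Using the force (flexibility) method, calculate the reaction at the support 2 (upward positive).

Remove the prop at 2; the released (primary) structure is a cantilever built in at 1.
Downward deflection at the released point 2 due to the loads:
  point load 98.2 at a = 2.1: Pa²(3L − a)/(6EI) = 498/EI
  UDL 24: wL⁴/(8EI) = 243/EI
  δ_0 = 741/EI
Flexibility coefficient — unit upward force at 2: δ_{22} = L³/(3EI) = 9/EI.
With EI = 77000 kN·m²: δ_0 = 0.009624 m and δ_{22} = 0.000117 m/kN.
Compatibility — the spring shortens by R_2/k under the reaction it provides: δ_0 − R_2·δ_{22} = R_2/k. With 1/k = 0.000065 m/kN, R_2 = δ_0 / (δ_{22} + 1/k) = 0.009624 / (0.000117 + 0.000065) = 52.81 kN.

R_2 = 52.81 kN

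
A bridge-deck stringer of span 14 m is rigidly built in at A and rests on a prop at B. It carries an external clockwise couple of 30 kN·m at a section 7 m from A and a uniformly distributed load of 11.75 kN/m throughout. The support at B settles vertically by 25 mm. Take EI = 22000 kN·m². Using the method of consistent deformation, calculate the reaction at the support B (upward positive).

Choose R_B as the redundant. The primary structure is the cantilever fixed at A.
Deflection at B on the released cantilever, summing each load's contribution:
  clockwise couple 30 at a = 7: M₀a(2L − a)/(2EI) = 2205/EI
  UDL 11.75: wL⁴/(8EI) = 56424/EI
  δ_0 = 58628/EI
Flexibility coefficient — unit upward force at B: δ_{BB} = L³/(3EI) = 914.7/EI.
With EI = 22000 kN·m²: δ_0 = 2.6649 m and δ_{BB} = 0.041576 m/kN.
Compatibility — the beam at B must follow the support down by 0.025 m: δ_0 − R_B·δ_{BB} = 0.025, so R_B = (2.6649 − 0.025)/0.041576 = 63.5 kN.

R_B = 63.5 kN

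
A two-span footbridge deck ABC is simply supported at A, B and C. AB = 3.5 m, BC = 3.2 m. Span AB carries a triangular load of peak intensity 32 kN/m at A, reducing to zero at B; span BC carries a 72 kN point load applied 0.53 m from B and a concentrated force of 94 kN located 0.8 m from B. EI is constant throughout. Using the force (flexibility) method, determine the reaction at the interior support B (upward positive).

Insert a hinge at B; M_B is the redundant, and each span becomes simply supported.
Rotations at B on the released spans (each span's end-slope, ×1/EI):
  span AB: triangular load, peak 32: 7w₀L³/(360EI) = 26.68/EI
  span BC: point load 72 at a = 0.53: Pab(L + b)/(6LEI) = 31.15/EI
  span BC: point load 94 at a = 0.8: Pab(L + b)/(6LEI) = 52.64/EI
  relative rotation θ_0 = (26.68 + 83.79)/EI = 110.5/EI
A unit hogging moment at B produces rotation L₁/(3EI) + L₂/(3EI) = 2.233/EI.
Slope continuity at B: θ_0 = M_B·2.233/EI, so M_B = 110.5/2.233 = 49.46 kN·m (hogging).
Span AB, ΣM about A with M_B applied at B: R_B^{AB}·3.5 = 65.33 + 49.46, so R_B^{AB} = 32.8 kN and R_A = 56 − 32.8 = 23.2 kN.
Span BC, ΣM about C: R_B^{BC}·3.2 = 417.8 + 49.46, so R_B^{BC} = 146 kN and R_C = 166 − 146 = 19.97 kN.
R_B = 32.8 + 146 = 178.8 kN.

R_B = 178.8 kN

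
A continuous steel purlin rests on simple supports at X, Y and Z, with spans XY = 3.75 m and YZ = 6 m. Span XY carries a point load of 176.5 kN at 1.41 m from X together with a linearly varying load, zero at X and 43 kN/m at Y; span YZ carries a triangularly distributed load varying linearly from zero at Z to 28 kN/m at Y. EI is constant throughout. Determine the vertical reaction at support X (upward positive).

Release continuity at Y by inserting a hinge; the redundant is the internal moment M_Y. The primary structure is two simply-supported spans XY and YZ.
Discontinuity in slope at Y on the released structure — sum the simple-span end rotations:
  span XY: point load 176.5 at a = 1.41: Pab(L + a)/(6LEI) = 133.6/EI
  span XY: triangular load, peak 43: w₀L³/(45EI) = 50.39/EI
  span YZ: triangular load, peak 28: w₀L³/(45EI) = 134.4/EI
  relative rotation θ_0 = (183.9 + 134.4)/EI = 318.3/EI
A unit hogging moment at Y produces rotation L₁/(3EI) + L₂/(3EI) = 3.25/EI.
Compatibility: M_Y·(L₁+L₂)/(3EI) = θ_0, giving M_Y = 97.95 kN·m (hogging).
Span XY, ΣM about X with M_Y applied at Y: R_Y^{XY}·3.75 = 450.4 + 97.95, so R_Y^{XY} = 146.2 kN and R_X = 257.1 − 146.2 = 110.9 kN.

R_X = 110.9 kN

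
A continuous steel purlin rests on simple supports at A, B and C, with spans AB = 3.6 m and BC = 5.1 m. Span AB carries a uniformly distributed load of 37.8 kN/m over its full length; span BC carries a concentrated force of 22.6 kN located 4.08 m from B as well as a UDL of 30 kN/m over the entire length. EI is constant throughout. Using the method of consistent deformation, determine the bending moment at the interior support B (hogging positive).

Insert a hinge at B; M_B is the redundant, and each span becomes simply supported.
Discontinuity in slope at B on the released structure — sum the simple-span end rotations:
  span AB: UDL 37.8: wL³/(24EI) = 73.48/EI
  span BC: point load 22.6 at a = 4.08: Pab(L + b)/(6LEI) = 18.81/EI
  span BC: UDL 30: wL³/(24EI) = 165.8/EI
  relative rotation θ_0 = (73.48 + 184.6)/EI = 258.1/EI
A unit hogging moment at B produces rotation L₁/(3EI) + L₂/(3EI) = 2.9/EI.
Compatibility: M_B·(L₁+L₂)/(3EI) = θ_0, giving M_B = 89 kN·m (hogging).

M_B = 89 kN·m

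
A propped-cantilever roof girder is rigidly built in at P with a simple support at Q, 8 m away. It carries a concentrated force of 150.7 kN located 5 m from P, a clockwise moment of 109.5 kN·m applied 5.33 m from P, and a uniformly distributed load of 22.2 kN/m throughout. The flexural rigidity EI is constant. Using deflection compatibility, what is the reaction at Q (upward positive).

Take the reaction at Q as the redundant and release it; the primary structure is a cantilever fixed at P.
Primary-structure tip deflection at Q by superposition:
  point load 150.7 at a = 5: Pa²(3L − a)/(6EI) = 11930/EI
  clockwise couple 109.5 at a = 5.33: M₀a(2L − a)/(2EI) = 3114/EI
  UDL 22.2: wL⁴/(8EI) = 11366/EI
  δ_0 = 26411/EI
Tip deflection under a unit load at Q: L³/(3EI) = 170.7/EI.
Compatibility at Q: δ_0 − R_Q·δ_{QQ} = 0, so R_Q = 26411/170.7 = 154.7 kN.

R_Q = 154.7 kN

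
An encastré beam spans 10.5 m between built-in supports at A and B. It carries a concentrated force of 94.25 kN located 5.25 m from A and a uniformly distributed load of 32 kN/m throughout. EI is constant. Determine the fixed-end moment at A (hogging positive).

Take the two fixed-end moments M_A, M_B as redundants; the released structure is the simple span AB.
End rotations of the released simple span under the applied load (×1/EI):
  at A: point load 94.25 at a = 5.25: Pab(L + b)/(6LEI) = 649.4/EI
  at B: point load 94.25 at a = 5.25: Pab(L + a)/(6LEI) = 649.4/EI
  at A: UDL 32: wL³/(24EI) = 1544/EI
  at B: UDL 32: wL³/(24EI) = 1544/EI
  θ_A0 = 2193/EI,  θ_B0 = 2193/EI
Flexibility coefficients: a unit moment at one end gives L/(3EI) there and L/(6EI) at the far end, so f₁₁ = f₂₂ = 3.5/EI and f₁₂ = f₂₁ = 1.75/EI.
Compatibility — zero rotation at each built-in end:
  3.5 M_A + 1.75 M_B = 2193
  1.75 M_A + 3.5 M_B = 2193
Solving the pair gives M_A = 417.7 kN·m and M_B = 417.7 kN·m (hogging).

M_A = 417.7 kN·m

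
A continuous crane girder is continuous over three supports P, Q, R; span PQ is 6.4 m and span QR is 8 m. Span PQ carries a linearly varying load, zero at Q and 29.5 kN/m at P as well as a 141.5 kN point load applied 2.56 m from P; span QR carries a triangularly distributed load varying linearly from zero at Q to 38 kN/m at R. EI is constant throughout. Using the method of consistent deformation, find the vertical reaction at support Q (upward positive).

Take M_Q as the redundant. Released structure: two simple spans PQ and QR with a hinge at Q.
Rotations at Q on the released spans (each span's end-slope, ×1/EI):
  span PQ: triangular load, peak 29.5: 7w₀L³/(360EI) = 150.4/EI
  span PQ: point load 141.5 at a = 2.56: Pab(L + a)/(6LEI) = 324.6/EI
  span QR: triangular load, peak 38: 7w₀L³/(360EI) = 378.3/EI
  relative rotation θ_0 = (474.9 + 378.3)/EI = 853.2/EI
A unit hogging moment at Q produces rotation L₁/(3EI) + L₂/(3EI) = 4.8/EI.
Slope continuity at Q: θ_0 = M_Q·4.8/EI, so M_Q = 853.2/4.8 = 177.8 kN·m (hogging).
Span PQ, ΣM about P with M_Q applied at Q: R_Q^{PQ}·6.4 = 563.6 + 177.8, so R_Q^{PQ} = 115.8 kN and R_P = 235.9 − 115.8 = 120.1 kN.
Span QR, ΣM about R: R_Q^{QR}·8 = 405.3 + 177.8, so R_Q^{QR} = 72.89 kN and R_R = 152 − 72.89 = 79.11 kN.
R_Q = 115.8 + 72.89 = 188.7 kN.

R_Q = 188.7 kN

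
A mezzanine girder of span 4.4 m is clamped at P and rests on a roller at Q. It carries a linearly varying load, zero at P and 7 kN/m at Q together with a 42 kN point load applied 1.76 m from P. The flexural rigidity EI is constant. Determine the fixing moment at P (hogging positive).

Remove the prop at Q; the released (primary) structure is a cantilever built in at P.
Deflection at Q on the released cantilever, summing each load's contribution:
  triangular load, peak 7 at the free end: 11w₀L⁴/(120EI) = 240.5/EI
  point load 42 at a = 1.76: Pa²(3L − a)/(6EI) = 248.1/EI
  δ_0 = 488.6/EI
Tip deflection under a unit load at Q: L³/(3EI) = 28.39/EI.
The prop prevents deflection at Q: R_Q = δ_0/δ_{QQ} = 488.6/28.39 = 17.21 kN.
Moment equilibrium about P: M_P = Σ(load moments about P) − R_Q·L = 119.1 − 17.21×4.4 = 43.39 kN·m.

M_P = 43.39 kN·m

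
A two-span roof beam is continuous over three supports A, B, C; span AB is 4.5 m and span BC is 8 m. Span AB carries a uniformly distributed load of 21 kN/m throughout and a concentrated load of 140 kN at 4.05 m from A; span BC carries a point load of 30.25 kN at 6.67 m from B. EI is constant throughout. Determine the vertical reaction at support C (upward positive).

Take M_B as the redundant. Released structure: two simple spans AB and BC with a hinge at B.
Discontinuity in slope at B on the released structure — sum the simple-span end rotations:
  span AB: UDL 21: wL³/(24EI) = 79.73/EI
  span AB: point load 140 at a = 4.05: Pab(L + a)/(6LEI) = 80.8/EI
  span BC: point load 30.25 at a = 6.67: Pab(L + b)/(6LEI) = 52.16/EI
  relative rotation θ_0 = (160.5 + 52.16)/EI = 212.7/EI
A unit hogging moment at B produces rotation L₁/(3EI) + L₂/(3EI) = 4.167/EI.
Compatibility: M_B·(L₁+L₂)/(3EI) = θ_0, giving M_B = 51.05 kN·m (hogging).
Span BC, ΣM about C: R_B^{BC}·8 = 40.23 + 51.05, so R_B^{BC} = 11.41 kN and R_C = 30.25 − 11.41 = 18.84 kN.

R_C = 18.84 kN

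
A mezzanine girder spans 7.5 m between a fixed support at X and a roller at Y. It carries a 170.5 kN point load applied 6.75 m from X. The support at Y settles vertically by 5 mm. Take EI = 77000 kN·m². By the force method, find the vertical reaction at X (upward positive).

R_X = 28.23 kN

Remove the prop at Y; the released (primary) structure is a cantilever built in at X.
Free-end deflection of the primary structure under the applied loading (downward +):
  point load 170.5 at a = 6.75: Pa²(3L − a)/(6EI) = 20392/EI
Tip deflection under a unit load at Y: L³/(3EI) = 140.6/EI.
With EI = 77000 kN·m²: δ_0 = 0.26483 m and δ_{YY} = 0.001826 m/kN.
Compatibility — the beam at Y must follow the support down by 0.005 m: δ_0 − R_Y·δ_{YY} = 0.005, so R_Y = (0.26483 − 0.005)/0.001826 = 142.3 kN.
Vertical equilibrium: R_X = ΣP − R_Y = 170.5 − 142.3 = 28.23 kN.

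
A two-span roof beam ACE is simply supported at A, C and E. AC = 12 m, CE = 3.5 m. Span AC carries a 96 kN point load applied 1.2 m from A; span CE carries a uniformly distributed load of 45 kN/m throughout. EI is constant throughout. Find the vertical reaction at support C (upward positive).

Insert a hinge at C; M_C is the redundant, and each span becomes simply supported.
Discontinuity in slope at C on the released structure — sum the simple-span end rotations:
  span AC: point load 96 at a = 1.2: Pab(L + a)/(6LEI) = 228.1/EI
  span CE: UDL 45: wL³/(24EI) = 80.39/EI
  relative rotation θ_0 = (228.1 + 80.39)/EI = 308.5/EI
A unit hogging moment at C produces rotation L₁/(3EI) + L₂/(3EI) = 5.167/EI.
Slope continuity at C: θ_0 = M_C·5.167/EI, so M_C = 308.5/5.167 = 59.71 kN·m (hogging).
Span AC, ΣM about A with M_C applied at C: R_C^{AC}·12 = 115.2 + 59.71, so R_C^{AC} = 14.58 kN and R_A = 96 − 14.58 = 81.42 kN.
Span CE, ΣM about E: R_C^{CE}·3.5 = 275.6 + 59.71, so R_C^{CE} = 95.81 kN and R_E = 157.5 − 95.81 = 61.69 kN.
R_C = 14.58 + 95.81 = 110.4 kN.

R_C = 110.4 kN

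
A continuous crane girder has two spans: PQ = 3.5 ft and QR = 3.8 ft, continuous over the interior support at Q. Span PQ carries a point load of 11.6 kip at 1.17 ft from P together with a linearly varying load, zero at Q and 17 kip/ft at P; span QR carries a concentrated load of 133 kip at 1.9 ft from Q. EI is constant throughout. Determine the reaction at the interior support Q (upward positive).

R_Q = 112.2 kip

Insert a hinge at Q; M_Q is the redundant, and each span becomes simply supported.
End slopes at the hinge Q, treating each span as simply supported:
  span PQ: point load 11.6 at a = 1.17: Pab(L + a)/(6LEI) = 7.032/EI
  span PQ: triangular load, peak 17: 7w₀L³/(360EI) = 14.17/EI
  span QR: point load 133 at a = 1.9: Pab(L + b)/(6LEI) = 120/EI
  relative rotation θ_0 = (21.2 + 120)/EI = 141.2/EI
A unit hogging moment at Q produces rotation L₁/(3EI) + L₂/(3EI) = 2.433/EI.
Compatibility: M_Q·(L₁+L₂)/(3EI) = θ_0, giving M_Q = 58.04 kip·ft (hogging).
Span PQ, ΣM about P with M_Q applied at Q: R_Q^{PQ}·3.5 = 48.28 + 58.04, so R_Q^{PQ} = 30.38 kip and R_P = 41.35 − 30.38 = 10.97 kip.
Span QR, ΣM about R: R_Q^{QR}·3.8 = 252.7 + 58.04, so R_Q^{QR} = 81.77 kip and R_R = 133 − 81.77 = 51.23 kip.
R_Q = 30.38 + 81.77 = 112.2 kip.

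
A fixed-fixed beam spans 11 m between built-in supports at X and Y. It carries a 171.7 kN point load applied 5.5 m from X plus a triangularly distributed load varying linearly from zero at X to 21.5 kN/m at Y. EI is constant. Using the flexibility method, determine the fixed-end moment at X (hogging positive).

M_X = 322.8 kN·m

Take the two fixed-end moments M_X, M_Y as redundants; the released structure is the simple span XY.
On the primary (simply-supported) span, the end slopes from the loading are:
  at X: point load 171.7 at a = 5.5: Pab(L + b)/(6LEI) = 1298/EI
  at Y: point load 171.7 at a = 5.5: Pab(L + a)/(6LEI) = 1298/EI
  at X: triangular load, peak 21.5: 7w₀L³/(360EI) = 556.4/EI
  at Y: triangular load, peak 21.5: w₀L³/(45EI) = 635.9/EI
  θ_X0 = 1855/EI,  θ_Y0 = 1934/EI
Flexibility coefficients: a unit moment at one end gives L/(3EI) there and L/(6EI) at the far end, so f₁₁ = f₂₂ = 3.667/EI and f₁₂ = f₂₁ = 1.833/EI.
Compatibility — zero rotation at each built-in end:
  3.667 M_X + 1.833 M_Y = 1855
  1.833 M_X + 3.667 M_Y = 1934
Solving the pair gives M_X = 322.8 kN·m and M_Y = 366.2 kN·m (hogging).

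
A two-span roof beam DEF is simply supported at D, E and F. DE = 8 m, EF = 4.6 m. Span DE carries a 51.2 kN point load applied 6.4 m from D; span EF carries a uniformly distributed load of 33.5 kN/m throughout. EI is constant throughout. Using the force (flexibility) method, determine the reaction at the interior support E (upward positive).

R_E = 141.9 kN

Take M_E as the redundant. Released structure: two simple spans DE and EF with a hinge at E.
Rotations at E on the released spans (each span's end-slope, ×1/EI):
  span DE: point load 51.2 at a = 6.4: Pab(L + a)/(6LEI) = 157.3/EI
  span EF: UDL 33.5: wL³/(24EI) = 135.9/EI
  relative rotation θ_0 = (157.3 + 135.9)/EI = 293.2/EI
A unit hogging moment at E produces rotation L₁/(3EI) + L₂/(3EI) = 4.2/EI.
Compatibility: M_E·(L₁+L₂)/(3EI) = θ_0, giving M_E = 69.8 kN·m (hogging).
Span DE, ΣM about D with M_E applied at E: R_E^{DE}·8 = 327.7 + 69.8, so R_E^{DE} = 49.68 kN and R_D = 51.2 − 49.68 = 1.515 kN.
Span EF, ΣM about F: R_E^{EF}·4.6 = 354.4 + 69.8, so R_E^{EF} = 92.22 kN and R_F = 154.1 − 92.22 = 61.88 kN.
R_E = 49.68 + 92.22 = 141.9 kN.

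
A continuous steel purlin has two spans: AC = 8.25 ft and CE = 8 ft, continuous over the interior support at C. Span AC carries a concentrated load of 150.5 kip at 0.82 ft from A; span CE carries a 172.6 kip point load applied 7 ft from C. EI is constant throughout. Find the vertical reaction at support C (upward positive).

Take M_C as the redundant. Released structure: two simple spans AC and CE with a hinge at C.
Discontinuity in slope at C on the released structure — sum the simple-span end rotations:
  span AC: point load 150.5 at a = 0.82: Pab(L + a)/(6LEI) = 168/EI
  span CE: point load 172.6 at a = 7: Pab(L + b)/(6LEI) = 226.5/EI
  relative rotation θ_0 = (168 + 226.5)/EI = 394.5/EI
A unit hogging moment at C produces rotation L₁/(3EI) + L₂/(3EI) = 5.417/EI.
Slope continuity at C: θ_0 = M_C·5.417/EI, so M_C = 394.5/5.417 = 72.84 kip·ft (hogging).
Span AC, ΣM about A with M_C applied at C: R_C^{AC}·8.25 = 123.4 + 72.84, so R_C^{AC} = 23.79 kip and R_A = 150.5 − 23.79 = 126.7 kip.
Span CE, ΣM about E: R_C^{CE}·8 = 172.6 + 72.84, so R_C^{CE} = 30.68 kip and R_E = 172.6 − 30.68 = 141.9 kip.
R_C = 23.79 + 30.68 = 54.47 kip.

R_C = 54.47 kip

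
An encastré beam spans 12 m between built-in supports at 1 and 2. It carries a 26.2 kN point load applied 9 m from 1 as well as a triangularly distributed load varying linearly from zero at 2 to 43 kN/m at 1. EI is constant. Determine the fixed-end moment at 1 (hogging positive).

Take the two fixed-end moments M_1, M_2 as redundants; the released structure is the simple span 12.
End rotations of the released simple span under the applied load (×1/EI):
  at 1: point load 26.2 at a = 9: Pab(L + b)/(6LEI) = 147.4/EI
  at 2: point load 26.2 at a = 9: Pab(L + a)/(6LEI) = 206.3/EI
  at 1: triangular load, peak 43: w₀L³/(45EI) = 1651/EI
  at 2: triangular load, peak 43: 7w₀L³/(360EI) = 1445/EI
  θ_10 = 1799/EI,  θ_20 = 1651/EI
Flexibility coefficients: a unit moment at one end gives L/(3EI) there and L/(6EI) at the far end, so f₁₁ = f₂₂ = 4/EI and f₁₂ = f₂₁ = 2/EI.
Compatibility — zero rotation at each built-in end:
  4 M_1 + 2 M_2 = 1799
  2 M_1 + 4 M_2 = 1651
Solving the pair gives M_1 = 324.3 kN·m and M_2 = 250.6 kN·m (hogging).

M_1 = 324.3 kN·m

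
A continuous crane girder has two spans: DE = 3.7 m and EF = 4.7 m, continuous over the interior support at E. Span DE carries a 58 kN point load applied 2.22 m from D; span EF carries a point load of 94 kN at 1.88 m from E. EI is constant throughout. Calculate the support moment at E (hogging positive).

M_E = 65.61 kN·m

Take M_E as the redundant. Released structure: two simple spans DE and EF with a hinge at E.
Discontinuity in slope at E on the released structure — sum the simple-span end rotations:
  span DE: point load 58 at a = 2.22: Pab(L + a)/(6LEI) = 50.82/EI
  span EF: point load 94 at a = 1.88: Pab(L + b)/(6LEI) = 132.9/EI
  relative rotation θ_0 = (50.82 + 132.9)/EI = 183.7/EI
A unit hogging moment at E produces rotation L₁/(3EI) + L₂/(3EI) = 2.8/EI.
Slope continuity at E: θ_0 = M_E·2.8/EI, so M_E = 183.7/2.8 = 65.61 kN·m (hogging).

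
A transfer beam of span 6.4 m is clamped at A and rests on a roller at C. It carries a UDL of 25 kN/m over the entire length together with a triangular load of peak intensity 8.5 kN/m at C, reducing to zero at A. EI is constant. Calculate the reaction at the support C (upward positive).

Choose R_C as the redundant. The primary structure is the cantilever fixed at A.
Primary-structure tip deflection at C by superposition:
  UDL 25: wL⁴/(8EI) = 5243/EI
  triangular load, peak 8.5 at the free end: 11w₀L⁴/(120EI) = 1307/EI
  δ_0 = 6550/EI
Flexibility coefficient — unit upward force at C: δ_{CC} = L³/(3EI) = 87.38/EI.
The prop prevents deflection at C: R_C = δ_0/δ_{CC} = 6550/87.38 = 74.96 kN.

R_C = 74.96 kN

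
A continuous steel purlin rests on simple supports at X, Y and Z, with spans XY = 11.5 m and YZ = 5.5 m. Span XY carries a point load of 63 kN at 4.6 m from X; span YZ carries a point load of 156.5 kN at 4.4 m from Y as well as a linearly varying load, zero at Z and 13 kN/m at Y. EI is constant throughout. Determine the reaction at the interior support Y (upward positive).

R_Y = 111.9 kN

Take M_Y as the redundant. Released structure: two simple spans XY and YZ with a hinge at Y.
Discontinuity in slope at Y on the released structure — sum the simple-span end rotations:
  span XY: point load 63 at a = 4.6: Pab(L + a)/(6LEI) = 466.6/EI
  span YZ: point load 156.5 at a = 4.4: Pab(L + b)/(6LEI) = 151.5/EI
  span YZ: triangular load, peak 13: w₀L³/(45EI) = 48.06/EI
  relative rotation θ_0 = (466.6 + 199.6)/EI = 666.1/EI
A unit hogging moment at Y produces rotation L₁/(3EI) + L₂/(3EI) = 5.667/EI.
Compatibility: M_Y·(L₁+L₂)/(3EI) = θ_0, giving M_Y = 117.6 kN·m (hogging).
Span XY, ΣM about X with M_Y applied at Y: R_Y^{XY}·11.5 = 289.8 + 117.6, so R_Y^{XY} = 35.42 kN and R_X = 63 − 35.42 = 27.58 kN.
Span YZ, ΣM about Z: R_Y^{YZ}·5.5 = 303.2 + 117.6, so R_Y^{YZ} = 76.51 kN and R_Z = 192.2 − 76.51 = 115.7 kN.
R_Y = 35.42 + 76.51 = 111.9 kN.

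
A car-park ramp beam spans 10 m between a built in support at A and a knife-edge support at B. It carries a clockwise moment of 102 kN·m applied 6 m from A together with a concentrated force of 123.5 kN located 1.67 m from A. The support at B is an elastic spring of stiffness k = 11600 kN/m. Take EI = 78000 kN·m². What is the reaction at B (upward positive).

R_B = 17.38 kN

Take the reaction at B as the redundant and release it; the primary structure is a cantilever fixed at A.
Primary-structure tip deflection at B by superposition:
  clockwise couple 102 at a = 6: M₀a(2L − a)/(2EI) = 4284/EI
  point load 123.5 at a = 1.67: Pa²(3L − a)/(6EI) = 1626/EI
  δ_0 = 5910/EI
Tip deflection under a unit load at B: L³/(3EI) = 333.3/EI.
With EI = 78000 kN·m²: δ_0 = 0.075773 m and δ_{BB} = 0.004274 m/kN.
Compatibility — the spring shortens by R_B/k under the reaction it provides: δ_0 − R_B·δ_{BB} = R_B/k. With 1/k = 0.000086 m/kN, R_B = δ_0 / (δ_{BB} + 1/k) = 0.075773 / (0.004274 + 0.000086) = 17.38 kN.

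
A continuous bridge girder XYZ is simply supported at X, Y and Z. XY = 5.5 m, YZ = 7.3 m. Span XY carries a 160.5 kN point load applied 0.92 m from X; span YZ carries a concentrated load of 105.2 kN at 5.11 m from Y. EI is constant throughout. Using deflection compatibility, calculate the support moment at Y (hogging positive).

Release continuity at Y by inserting a hinge; the redundant is the internal moment M_Y. The primary structure is two simply-supported spans XY and YZ.
Rotations at Y on the released spans (each span's end-slope, ×1/EI):
  span XY: point load 160.5 at a = 0.92: Pab(L + a)/(6LEI) = 131.6/EI
  span YZ: point load 105.2 at a = 5.11: Pab(L + b)/(6LEI) = 255.1/EI
  relative rotation θ_0 = (131.6 + 255.1)/EI = 386.6/EI
A unit hogging moment at Y produces rotation L₁/(3EI) + L₂/(3EI) = 4.267/EI.
Slope continuity at Y: θ_0 = M_Y·4.267/EI, so M_Y = 386.6/4.267 = 90.62 kN·m (hogging).

M_Y = 90.62 kN·m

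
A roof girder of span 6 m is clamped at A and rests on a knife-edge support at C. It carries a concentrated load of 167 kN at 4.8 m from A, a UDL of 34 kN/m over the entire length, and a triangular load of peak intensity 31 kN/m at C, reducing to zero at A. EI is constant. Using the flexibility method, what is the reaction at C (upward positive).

R_C = 245.2 kN

Release the roller at C. Primary structure: cantilever fixed at A.
Downward deflection at the released point C due to the loads:
  point load 167 at a = 4.8: Pa²(3L − a)/(6EI) = 8465/EI
  UDL 34: wL⁴/(8EI) = 5508/EI
  triangular load, peak 31 at the free end: 11w₀L⁴/(120EI) = 3683/EI
  δ_0 = 17656/EI
Tip deflection under a unit load at C: L³/(3EI) = 72/EI.
The prop prevents deflection at C: R_C = δ_0/δ_{CC} = 17656/72 = 245.2 kN.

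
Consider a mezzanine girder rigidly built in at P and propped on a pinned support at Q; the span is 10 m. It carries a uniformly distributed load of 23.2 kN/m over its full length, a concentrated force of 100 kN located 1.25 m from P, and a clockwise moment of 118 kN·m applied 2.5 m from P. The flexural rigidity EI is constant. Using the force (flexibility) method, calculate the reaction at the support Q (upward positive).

R_Q = 96.99 kN

Take the reaction at Q as the redundant and release it; the primary structure is a cantilever fixed at P.
Primary-structure tip deflection at Q by superposition:
  UDL 23.2: wL⁴/(8EI) = 29000/EI
  point load 100 at a = 1.25: Pa²(3L − a)/(6EI) = 748.7/EI
  clockwise couple 118 at a = 2.5: M₀a(2L − a)/(2EI) = 2581/EI
  δ_0 = 32330/EI
Tip deflection under a unit load at Q: L³/(3EI) = 333.3/EI.
The prop prevents deflection at Q: R_Q = δ_0/δ_{QQ} = 32330/333.3 = 96.99 kN.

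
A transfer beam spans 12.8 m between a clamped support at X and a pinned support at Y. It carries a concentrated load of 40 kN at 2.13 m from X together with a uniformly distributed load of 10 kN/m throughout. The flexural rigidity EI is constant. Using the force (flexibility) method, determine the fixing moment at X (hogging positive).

Take the reaction at Y as the redundant and release it; the primary structure is a cantilever fixed at X.
Primary-structure tip deflection at Y by superposition:
  point load 40 at a = 2.13: Pa²(3L − a)/(6EI) = 1097/EI
  UDL 10: wL⁴/(8EI) = 33554/EI
  δ_0 = 34651/EI
Tip deflection under a unit load at Y: L³/(3EI) = 699.1/EI.
The prop prevents deflection at Y: R_Y = δ_0/δ_{YY} = 34651/699.1 = 49.57 kN.
Moment equilibrium about X: M_X = Σ(load moments about X) − R_Y·L = 904.4 − 49.57×12.8 = 269.9 kN·m.

M_X = 269.9 kN·m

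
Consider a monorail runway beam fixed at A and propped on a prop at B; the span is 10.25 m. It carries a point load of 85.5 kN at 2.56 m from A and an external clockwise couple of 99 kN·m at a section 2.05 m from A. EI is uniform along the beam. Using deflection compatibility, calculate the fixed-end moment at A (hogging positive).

M_A = 189.2 kN·m

Choose R_B as the redundant. The primary structure is the cantilever fixed at A.
Free-end deflection of the primary structure under the applied loading (downward +):
  point load 85.5 at a = 2.56: Pa²(3L − a)/(6EI) = 2633/EI
  clockwise couple 99 at a = 2.05: M₀a(2L − a)/(2EI) = 1872/EI
  δ_0 = 4505/EI
Tip deflection under a unit load at B: L³/(3EI) = 359/EI.
Compatibility at B: δ_0 − R_B·δ_{BB} = 0, so R_B = 4505/359 = 12.55 kN.
Moment equilibrium about A: M_A = Σ(load moments about A) − R_B·L = 317.9 − 12.55×10.25 = 189.2 kN·m.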